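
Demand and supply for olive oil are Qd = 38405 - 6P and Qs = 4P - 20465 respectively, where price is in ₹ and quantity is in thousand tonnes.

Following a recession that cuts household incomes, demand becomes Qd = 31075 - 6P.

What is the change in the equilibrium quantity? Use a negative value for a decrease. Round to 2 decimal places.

-2932.00

Original equilibrium: 38405 - 6P = 4P - 20465 gives 58870 = 10P, so P = 5887 and Q = 3083.
The shock moves the curves to Qd = 31075 - 6P and Qs = 4P - 20465.
Setting them equal: 31075 - 6P = 4P - 20465 → 51540 = 10P, so P = 5154 and Q = 151.
ΔQ = 151 − 3083 = -2932.00.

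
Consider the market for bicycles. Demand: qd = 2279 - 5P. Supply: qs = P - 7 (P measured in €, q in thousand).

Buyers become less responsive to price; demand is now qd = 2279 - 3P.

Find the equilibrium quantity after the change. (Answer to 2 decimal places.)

564.50

Original equilibrium: 2279 - 5P = P - 7 gives 2286 = 6P, so P = 381 and q = 374.
With the change applied: demand qd = 2279 - 3P, supply qs = P - 7.
New equilibrium: 2279 - 3P = P - 7 ⇒ 2286 = 4P ⇒ P = 571.5, q = 564.5.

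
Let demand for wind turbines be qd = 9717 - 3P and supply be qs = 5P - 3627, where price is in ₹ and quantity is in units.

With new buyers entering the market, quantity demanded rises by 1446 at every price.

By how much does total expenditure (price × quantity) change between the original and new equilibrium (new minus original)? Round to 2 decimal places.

Before the shock: 9717 - 3P = 5P - 3627 ⇒ 13344 = 8P ⇒ P = 1668, q = 4713.
With the change applied: demand qd = 11163 - 3P, supply qs = 5P - 3627.
Equate the new curves: 11163 - 3P = 5P - 3627, giving 14790 = 8P, P = 1848.75, q = 5616.75.
Expenditure moves from 1668×4713 = 7861284 to 1848.75×5616.75 = 10383966.5625; change = +2522682.56.

+2522682.56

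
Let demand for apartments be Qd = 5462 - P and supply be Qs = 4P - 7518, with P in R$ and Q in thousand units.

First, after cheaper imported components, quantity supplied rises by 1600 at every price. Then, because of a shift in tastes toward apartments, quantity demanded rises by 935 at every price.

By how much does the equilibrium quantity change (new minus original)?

+1068

Solve the original market: 5462 - P = 4P - 7518, hence P = 2596 and Q = 2866.
The shock moves the curves to Qd = 6397 - P and Qs = 4P - 5918.
Setting them equal: 6397 - P = 4P - 5918 → 12315 = 5P, so P = 2463 and Q = 3934.
ΔQ = 3934 − 2866 = +1068.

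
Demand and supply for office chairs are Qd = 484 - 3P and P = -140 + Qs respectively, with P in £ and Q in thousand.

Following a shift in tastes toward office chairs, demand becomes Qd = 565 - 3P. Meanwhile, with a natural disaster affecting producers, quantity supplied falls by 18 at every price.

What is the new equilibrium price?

110.75

Original equilibrium: 484 - 3P = P + 140 gives 344 = 4P, so P = 86 and Q = 226.
With the change applied: demand Qd = 565 - 3P, supply Qs = P + 122.
New equilibrium: 565 - 3P = P + 122 ⇒ 443 = 4P ⇒ P = 110.75, Q = 232.75.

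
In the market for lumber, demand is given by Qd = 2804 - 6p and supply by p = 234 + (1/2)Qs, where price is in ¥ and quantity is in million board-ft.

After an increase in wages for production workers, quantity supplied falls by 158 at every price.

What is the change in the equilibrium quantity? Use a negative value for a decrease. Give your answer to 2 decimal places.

Original equilibrium: 2804 - 6p = 2p - 468 gives 3272 = 8p, so p = 409 and Q = 350.
After the shift, demand is Qd = 2804 - 6p and supply is Qs = 2p - 626.
New equilibrium: 2804 - 6p = 2p - 626 ⇒ 3430 = 8p ⇒ p = 428.75, Q = 231.5.
ΔQ = 231.5 − 350 = -118.50.

-118.50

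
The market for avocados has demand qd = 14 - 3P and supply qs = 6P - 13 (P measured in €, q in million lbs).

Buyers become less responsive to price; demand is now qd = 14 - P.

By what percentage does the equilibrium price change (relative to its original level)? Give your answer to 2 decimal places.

Solve the original market: 14 - 3P = 6P - 13, hence P = 3 and q = 5.
The new curves are qd = 14 - P (demand) and qs = 6P - 13 (supply).
Clearing the new market: 14 - P = 6P - 13, so P = 27/7 ≈ 3.8571 and q = 71/7 ≈ 10.1429.
%ΔP = (3.8571 − 3) / 3 × 100 = +28.57%.

+28.57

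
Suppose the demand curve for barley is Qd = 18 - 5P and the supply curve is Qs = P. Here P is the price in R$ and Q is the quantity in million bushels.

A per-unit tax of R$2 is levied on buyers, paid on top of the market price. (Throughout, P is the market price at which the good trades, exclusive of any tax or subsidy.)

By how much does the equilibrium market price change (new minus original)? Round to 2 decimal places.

-1.67

Before the shock: 18 - 5P = P ⇒ 18 = 6P ⇒ P = 3, Q = 3.
Since buyers pay the price plus the tax, the effective demand curve becomes Qd = 8 - 5P.
Setting them equal: 8 - 5P = P → 8 = 6P, so P = 4/3 ≈ 1.3333 and Q = 4/3 ≈ 1.3333.
ΔP = 1.3333 − 3 = -1.67.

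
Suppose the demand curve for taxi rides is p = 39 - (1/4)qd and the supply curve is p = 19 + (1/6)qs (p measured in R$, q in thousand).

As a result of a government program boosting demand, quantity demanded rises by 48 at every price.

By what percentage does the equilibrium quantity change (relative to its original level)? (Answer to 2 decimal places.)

+60.00

Initially, 156 - 4p = 6p - 114, so 270 = 10p and p = 27, q = 48.
The shock moves the curves to qd = 204 - 4p and qs = 6p - 114.
Equate the new curves: 204 - 4p = 6p - 114, giving 318 = 10p, p = 31.8, q = 76.8.
%Δq = (76.8 − 48) / 48 × 100 = +60.00%.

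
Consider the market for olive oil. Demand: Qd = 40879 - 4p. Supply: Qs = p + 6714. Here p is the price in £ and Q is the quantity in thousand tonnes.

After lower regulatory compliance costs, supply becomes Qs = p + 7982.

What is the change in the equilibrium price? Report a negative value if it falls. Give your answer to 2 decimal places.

-253.60

Initially, 40879 - 4p = p + 6714, so 34165 = 5p and p = 6833, Q = 13547.
The new curves are Qd = 40879 - 4p (demand) and Qs = p + 7982 (supply).
Clearing the new market: 40879 - 4p = p + 7982, so p = 6579.4 and Q = 14561.4.
Δp = 6579.4 − 6833 = -253.60.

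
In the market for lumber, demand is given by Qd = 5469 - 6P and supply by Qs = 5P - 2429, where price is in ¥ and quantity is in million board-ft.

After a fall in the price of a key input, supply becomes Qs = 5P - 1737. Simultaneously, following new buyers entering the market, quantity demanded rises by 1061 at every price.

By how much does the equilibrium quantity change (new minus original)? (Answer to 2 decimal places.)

Solve the original market: 5469 - 6P = 5P - 2429, hence P = 718 and Q = 1161.
After the shift, demand is Qd = 6530 - 6P and supply is Qs = 5P - 1737.
New equilibrium: 6530 - 6P = 5P - 1737 ⇒ 8267 = 11P ⇒ P = 8267/11 ≈ 751.5455, Q = 22228/11 ≈ 2020.7273.
ΔQ = 2020.7273 − 1161 = +859.73.

+859.73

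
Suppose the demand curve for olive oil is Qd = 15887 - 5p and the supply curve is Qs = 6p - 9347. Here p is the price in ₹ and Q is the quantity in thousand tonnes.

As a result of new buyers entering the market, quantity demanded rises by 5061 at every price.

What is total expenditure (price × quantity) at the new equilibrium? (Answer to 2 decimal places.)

Original equilibrium: 15887 - 5p = 6p - 9347 gives 25234 = 11p, so p = 2294 and Q = 4417.
With the change applied: demand Qd = 20948 - 5p, supply Qs = 6p - 9347.
Setting them equal: 20948 - 5p = 6p - 9347 → 30295 = 11p, so p = 30295/11 ≈ 2754.0909 and Q = 78953/11 ≈ 7177.5455.
New expenditure = 2754.0909 × 7177.5455 = 19767612.69.

19767612.69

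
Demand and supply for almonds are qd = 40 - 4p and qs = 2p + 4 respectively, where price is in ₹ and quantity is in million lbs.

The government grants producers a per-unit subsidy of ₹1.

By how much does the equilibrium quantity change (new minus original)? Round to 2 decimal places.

Original equilibrium: 40 - 4p = 2p + 4 gives 36 = 6p, so p = 6 and q = 16.
Since sellers receive the price plus the subsidy, the effective supply curve becomes qs = 2p + 6.
Clearing the new market: 40 - 4p = 2p + 6, so p = 17/3 ≈ 5.6667 and q = 52/3 ≈ 17.3333.
Δq = 17.3333 − 16 = +1.33.

+1.33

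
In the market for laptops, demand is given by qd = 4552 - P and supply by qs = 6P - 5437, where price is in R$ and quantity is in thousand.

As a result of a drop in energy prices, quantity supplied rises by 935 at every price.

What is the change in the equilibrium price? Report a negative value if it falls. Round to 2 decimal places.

Original equilibrium: 4552 - P = 6P - 5437 gives 9989 = 7P, so P = 1427 and q = 3125.
The new curves are qd = 4552 - P (demand) and qs = 6P - 4502 (supply).
Clearing the new market: 4552 - P = 6P - 4502, so P = 9054/7 ≈ 1293.4286 and q = 22810/7 ≈ 3258.5714.
ΔP = 1293.4286 − 1427 = -133.57.

-133.57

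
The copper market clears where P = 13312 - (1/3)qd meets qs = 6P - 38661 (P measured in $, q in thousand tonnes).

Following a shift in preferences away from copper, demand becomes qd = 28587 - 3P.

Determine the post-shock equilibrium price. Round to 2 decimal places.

7472.00

Initially, 39936 - 3P = 6P - 38661, so 78597 = 9P and P = 8733, q = 13737.
The shock moves the curves to qd = 28587 - 3P and qs = 6P - 38661.
New equilibrium: 28587 - 3P = 6P - 38661 ⇒ 67248 = 9P ⇒ P = 7472, q = 6171.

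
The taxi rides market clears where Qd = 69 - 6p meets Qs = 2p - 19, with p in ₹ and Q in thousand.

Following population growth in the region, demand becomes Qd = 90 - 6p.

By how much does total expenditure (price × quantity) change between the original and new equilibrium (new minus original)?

+79.40625

Solve the original market: 69 - 6p = 2p - 19, hence p = 11 and Q = 3.
The shock moves the curves to Qd = 90 - 6p and Qs = 2p - 19.
Setting them equal: 90 - 6p = 2p - 19 → 109 = 8p, so p = 13.625 and Q = 8.25.
Expenditure moves from 11×3 = 33 to 13.625×8.25 = 112.40625; change = +79.40625.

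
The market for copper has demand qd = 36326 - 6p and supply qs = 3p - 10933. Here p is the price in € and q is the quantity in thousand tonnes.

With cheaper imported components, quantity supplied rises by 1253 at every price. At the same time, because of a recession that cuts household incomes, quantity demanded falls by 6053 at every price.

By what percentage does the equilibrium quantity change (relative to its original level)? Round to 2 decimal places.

Original equilibrium: 36326 - 6p = 3p - 10933 gives 47259 = 9p, so p = 5251 and q = 4820.
The new curves are qd = 30273 - 6p (demand) and qs = 3p - 9680 (supply).
Equate the new curves: 30273 - 6p = 3p - 9680, giving 39953 = 9p, p = 39953/9 ≈ 4439.2222, q = 10913/3 ≈ 3637.6667.
%Δq = (3637.6667 − 4820) / 4820 × 100 = -24.53%.

-24.53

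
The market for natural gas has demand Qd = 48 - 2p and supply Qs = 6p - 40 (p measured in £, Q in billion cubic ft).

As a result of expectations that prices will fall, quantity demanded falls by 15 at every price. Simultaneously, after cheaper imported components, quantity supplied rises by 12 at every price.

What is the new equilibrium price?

7.625

Solve the original market: 48 - 2p = 6p - 40, hence p = 11 and Q = 26.
With the change applied: demand Qd = 33 - 2p, supply Qs = 6p - 28.
New equilibrium: 33 - 2p = 6p - 28 ⇒ 61 = 8p ⇒ p = 7.625, Q = 17.75.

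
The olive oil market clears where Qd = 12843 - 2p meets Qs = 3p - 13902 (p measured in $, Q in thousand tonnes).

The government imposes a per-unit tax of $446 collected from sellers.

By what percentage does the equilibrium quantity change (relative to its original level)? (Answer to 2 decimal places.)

Before the shock: 12843 - 2p = 3p - 13902 ⇒ 26745 = 5p ⇒ p = 5349, Q = 2145.
Since sellers keep the price net of the tax, the effective supply curve becomes Qs = 3p - 15240.
Setting them equal: 12843 - 2p = 3p - 15240 → 28083 = 5p, so p = 5616.6 and Q = 1609.8.
%ΔQ = (1609.8 − 2145) / 2145 × 100 = -24.95%.

-24.95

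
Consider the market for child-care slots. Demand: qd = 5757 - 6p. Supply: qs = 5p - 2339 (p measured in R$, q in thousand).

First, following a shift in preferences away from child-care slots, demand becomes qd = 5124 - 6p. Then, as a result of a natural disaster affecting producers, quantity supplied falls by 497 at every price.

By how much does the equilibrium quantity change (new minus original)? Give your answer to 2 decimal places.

-558.82

Before the shock: 5757 - 6p = 5p - 2339 ⇒ 8096 = 11p ⇒ p = 736, q = 1341.
With the change applied: demand qd = 5124 - 6p, supply qs = 5p - 2836.
Clearing the new market: 5124 - 6p = 5p - 2836, so p = 7960/11 ≈ 723.6364 and q = 8604/11 ≈ 782.1818.
Δq = 782.1818 − 1341 = -558.82.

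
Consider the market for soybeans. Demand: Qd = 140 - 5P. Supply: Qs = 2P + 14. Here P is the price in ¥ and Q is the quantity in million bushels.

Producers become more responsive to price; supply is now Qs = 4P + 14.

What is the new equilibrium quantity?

Solve the original market: 140 - 5P = 2P + 14, hence P = 18 and Q = 50.
With the change applied: demand Qd = 140 - 5P, supply Qs = 4P + 14.
Equate the new curves: 140 - 5P = 4P + 14, giving 126 = 9P, P = 14, Q = 70.

70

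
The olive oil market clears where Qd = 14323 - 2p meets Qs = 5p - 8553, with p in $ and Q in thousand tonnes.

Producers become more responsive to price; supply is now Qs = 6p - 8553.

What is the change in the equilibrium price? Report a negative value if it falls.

Solve the original market: 14323 - 2p = 5p - 8553, hence p = 3268 and Q = 7787.
The new curves are Qd = 14323 - 2p (demand) and Qs = 6p - 8553 (supply).
Clearing the new market: 14323 - 2p = 6p - 8553, so p = 2859.5 and Q = 8604.
Δp = 2859.5 − 3268 = -408.5.

-408.5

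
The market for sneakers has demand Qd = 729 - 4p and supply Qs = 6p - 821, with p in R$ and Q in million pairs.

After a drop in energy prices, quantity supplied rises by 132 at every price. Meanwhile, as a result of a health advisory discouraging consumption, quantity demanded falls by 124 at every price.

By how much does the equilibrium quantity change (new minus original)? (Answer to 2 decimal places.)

Initially, 729 - 4p = 6p - 821, so 1550 = 10p and p = 155, Q = 109.
The new curves are Qd = 605 - 4p (demand) and Qs = 6p - 689 (supply).
Equate the new curves: 605 - 4p = 6p - 689, giving 1294 = 10p, p = 129.4, Q = 87.4.
ΔQ = 87.4 − 109 = -21.60.

-21.60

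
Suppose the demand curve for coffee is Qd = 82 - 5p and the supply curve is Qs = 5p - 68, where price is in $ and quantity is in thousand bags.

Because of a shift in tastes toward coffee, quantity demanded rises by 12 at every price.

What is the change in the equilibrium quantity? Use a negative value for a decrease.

Original equilibrium: 82 - 5p = 5p - 68 gives 150 = 10p, so p = 15 and Q = 7.
The new curves are Qd = 94 - 5p (demand) and Qs = 5p - 68 (supply).
New equilibrium: 94 - 5p = 5p - 68 ⇒ 162 = 10p ⇒ p = 16.2, Q = 13.
ΔQ = 13 − 7 = +6.

+6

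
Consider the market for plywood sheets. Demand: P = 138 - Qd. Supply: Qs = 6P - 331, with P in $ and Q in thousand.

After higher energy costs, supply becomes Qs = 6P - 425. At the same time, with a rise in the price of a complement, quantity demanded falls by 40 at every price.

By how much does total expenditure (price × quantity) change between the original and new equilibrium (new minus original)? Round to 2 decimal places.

-3017.22

Original equilibrium: 138 - P = 6P - 331 gives 469 = 7P, so P = 67 and Q = 71.
After the shift, demand is Qd = 98 - P and supply is Qs = 6P - 425.
Clearing the new market: 98 - P = 6P - 425, so P = 523/7 ≈ 74.7143 and Q = 163/7 ≈ 23.2857.
Expenditure moves from 67×71 = 4757 to 74.7143×23.2857 = 1739.7755; change = -3017.22.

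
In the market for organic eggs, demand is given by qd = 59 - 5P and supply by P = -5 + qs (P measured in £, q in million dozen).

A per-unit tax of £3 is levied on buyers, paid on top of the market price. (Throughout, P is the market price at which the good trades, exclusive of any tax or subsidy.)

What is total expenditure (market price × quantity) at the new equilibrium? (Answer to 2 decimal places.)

74.75

Before the shock: 59 - 5P = P + 5 ⇒ 54 = 6P ⇒ P = 9, q = 14.
Since buyers pay the price plus the tax, the effective demand curve becomes qd = 44 - 5P.
Setting them equal: 44 - 5P = P + 5 → 39 = 6P, so P = 6.5 and q = 11.5.
New expenditure = 6.5 × 11.5 = 74.75.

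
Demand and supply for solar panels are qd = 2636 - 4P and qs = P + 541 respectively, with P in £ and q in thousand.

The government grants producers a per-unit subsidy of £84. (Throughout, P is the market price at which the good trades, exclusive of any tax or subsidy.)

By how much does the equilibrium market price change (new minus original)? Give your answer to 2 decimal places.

Solve the original market: 2636 - 4P = P + 541, hence P = 419 and q = 960.
Since sellers receive the price plus the subsidy, the effective supply curve becomes qs = P + 625.
Equate the new curves: 2636 - 4P = P + 625, giving 2011 = 5P, P = 402.2, q = 1027.2.
ΔP = 402.2 − 419 = -16.80.

-16.80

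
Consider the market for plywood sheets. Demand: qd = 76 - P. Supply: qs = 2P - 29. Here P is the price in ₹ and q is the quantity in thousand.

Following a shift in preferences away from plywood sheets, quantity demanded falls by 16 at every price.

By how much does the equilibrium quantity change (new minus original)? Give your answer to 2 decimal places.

-10.67

Before the shock: 76 - P = 2P - 29 ⇒ 105 = 3P ⇒ P = 35, q = 41.
With the change applied: demand qd = 60 - P, supply qs = 2P - 29.
Setting them equal: 60 - P = 2P - 29 → 89 = 3P, so P = 89/3 ≈ 29.6667 and q = 91/3 ≈ 30.3333.
Δq = 30.3333 − 41 = -10.67.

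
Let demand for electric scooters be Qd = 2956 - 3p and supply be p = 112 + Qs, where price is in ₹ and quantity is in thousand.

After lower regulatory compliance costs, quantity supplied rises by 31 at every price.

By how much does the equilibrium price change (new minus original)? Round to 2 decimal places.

Original equilibrium: 2956 - 3p = p - 112 gives 3068 = 4p, so p = 767 and Q = 655.
The new curves are Qd = 2956 - 3p (demand) and Qs = p - 81 (supply).
Clearing the new market: 2956 - 3p = p - 81, so p = 759.25 and Q = 678.25.
Δp = 759.25 − 767 = -7.75.

-7.75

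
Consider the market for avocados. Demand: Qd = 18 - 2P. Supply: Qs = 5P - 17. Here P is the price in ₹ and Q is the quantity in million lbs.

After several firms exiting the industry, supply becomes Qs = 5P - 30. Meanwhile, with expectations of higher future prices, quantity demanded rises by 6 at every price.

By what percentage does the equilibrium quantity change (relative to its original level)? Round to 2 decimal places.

Initially, 18 - 2P = 5P - 17, so 35 = 7P and P = 5, Q = 8.
After the shift, demand is Qd = 24 - 2P and supply is Qs = 5P - 30.
New equilibrium: 24 - 2P = 5P - 30 ⇒ 54 = 7P ⇒ P = 54/7 ≈ 7.7143, Q = 60/7 ≈ 8.5714.
%ΔQ = (8.5714 − 8) / 8 × 100 = +7.14%.

+7.14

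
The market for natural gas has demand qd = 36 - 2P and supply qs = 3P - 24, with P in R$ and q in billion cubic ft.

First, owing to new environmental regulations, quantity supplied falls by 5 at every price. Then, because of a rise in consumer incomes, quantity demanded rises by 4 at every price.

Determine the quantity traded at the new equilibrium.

Original equilibrium: 36 - 2P = 3P - 24 gives 60 = 5P, so P = 12 and q = 12.
With the change applied: demand qd = 40 - 2P, supply qs = 3P - 29.
Setting them equal: 40 - 2P = 3P - 29 → 69 = 5P, so P = 13.8 and q = 12.4.

12.4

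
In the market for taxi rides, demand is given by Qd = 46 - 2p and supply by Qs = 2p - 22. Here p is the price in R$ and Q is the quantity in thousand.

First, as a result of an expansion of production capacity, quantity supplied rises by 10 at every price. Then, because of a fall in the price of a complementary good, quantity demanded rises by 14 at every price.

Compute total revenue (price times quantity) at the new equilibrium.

Initially, 46 - 2p = 2p - 22, so 68 = 4p and p = 17, Q = 12.
After the shift, demand is Qd = 60 - 2p and supply is Qs = 2p - 12.
New equilibrium: 60 - 2p = 2p - 12 ⇒ 72 = 4p ⇒ p = 18, Q = 24.
New expenditure = 18 × 24 = 432.

432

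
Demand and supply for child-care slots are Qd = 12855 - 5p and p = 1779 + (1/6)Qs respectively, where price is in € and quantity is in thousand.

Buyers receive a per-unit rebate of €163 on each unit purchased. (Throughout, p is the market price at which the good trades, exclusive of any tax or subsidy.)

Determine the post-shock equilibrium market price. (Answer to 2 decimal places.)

2213.09

Before the shock: 12855 - 5p = 6p - 10674 ⇒ 23529 = 11p ⇒ p = 2139, Q = 2160.
Since buyers' out-of-pocket price is the market price minus the rebate, the effective demand curve becomes Qd = 13670 - 5p.
New equilibrium: 13670 - 5p = 6p - 10674 ⇒ 24344 = 11p ⇒ p = 24344/11 ≈ 2213.0909, Q = 28650/11 ≈ 2604.5455.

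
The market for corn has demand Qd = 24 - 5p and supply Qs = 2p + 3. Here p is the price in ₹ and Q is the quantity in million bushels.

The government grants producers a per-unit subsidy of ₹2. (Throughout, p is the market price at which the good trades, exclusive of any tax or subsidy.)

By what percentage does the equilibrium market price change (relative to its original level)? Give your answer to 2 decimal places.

Original equilibrium: 24 - 5p = 2p + 3 gives 21 = 7p, so p = 3 and Q = 9.
Since sellers receive the price plus the subsidy, the effective supply curve becomes Qs = 2p + 7.
New equilibrium: 24 - 5p = 2p + 7 ⇒ 17 = 7p ⇒ p = 17/7 ≈ 2.4286, Q = 83/7 ≈ 11.8571.
%Δp = (2.4286 − 3) / 3 × 100 = -19.05%.

-19.05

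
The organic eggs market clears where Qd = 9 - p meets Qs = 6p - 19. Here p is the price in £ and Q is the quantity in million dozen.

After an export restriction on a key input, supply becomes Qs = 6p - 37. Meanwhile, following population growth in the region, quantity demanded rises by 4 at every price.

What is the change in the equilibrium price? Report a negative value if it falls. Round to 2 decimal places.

+3.14

Initially, 9 - p = 6p - 19, so 28 = 7p and p = 4, Q = 5.
With the change applied: demand Qd = 13 - p, supply Qs = 6p - 37.
Equate the new curves: 13 - p = 6p - 37, giving 50 = 7p, p = 50/7 ≈ 7.1429, Q = 41/7 ≈ 5.8571.
Δp = 7.1429 − 4 = +3.14.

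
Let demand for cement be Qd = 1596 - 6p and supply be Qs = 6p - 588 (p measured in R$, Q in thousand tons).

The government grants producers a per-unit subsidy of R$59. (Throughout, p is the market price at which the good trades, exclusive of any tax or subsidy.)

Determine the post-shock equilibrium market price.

152.5

Initially, 1596 - 6p = 6p - 588, so 2184 = 12p and p = 182, Q = 504.
Since sellers receive the price plus the subsidy, the effective supply curve becomes Qs = 6p - 234.
New equilibrium: 1596 - 6p = 6p - 234 ⇒ 1830 = 12p ⇒ p = 152.5, Q = 681.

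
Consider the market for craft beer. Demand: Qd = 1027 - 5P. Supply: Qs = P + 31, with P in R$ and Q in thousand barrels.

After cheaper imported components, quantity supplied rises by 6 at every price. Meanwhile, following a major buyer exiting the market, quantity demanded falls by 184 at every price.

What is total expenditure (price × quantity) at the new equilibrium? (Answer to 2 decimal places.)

Initially, 1027 - 5P = P + 31, so 996 = 6P and P = 166, Q = 197.
With the change applied: demand Qd = 843 - 5P, supply Qs = P + 37.
New equilibrium: 843 - 5P = P + 37 ⇒ 806 = 6P ⇒ P = 403/3 ≈ 134.3333, Q = 514/3 ≈ 171.3333.
New expenditure = 134.3333 × 171.3333 = 23015.78.

23015.78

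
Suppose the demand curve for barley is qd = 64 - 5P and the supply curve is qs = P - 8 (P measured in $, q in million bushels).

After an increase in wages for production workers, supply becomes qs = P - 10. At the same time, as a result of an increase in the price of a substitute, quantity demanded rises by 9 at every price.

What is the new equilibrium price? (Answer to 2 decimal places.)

Original equilibrium: 64 - 5P = P - 8 gives 72 = 6P, so P = 12 and q = 4.
The shock moves the curves to qd = 73 - 5P and qs = P - 10.
Setting them equal: 73 - 5P = P - 10 → 83 = 6P, so P = 83/6 ≈ 13.8333 and q = 23/6 ≈ 3.8333.

13.83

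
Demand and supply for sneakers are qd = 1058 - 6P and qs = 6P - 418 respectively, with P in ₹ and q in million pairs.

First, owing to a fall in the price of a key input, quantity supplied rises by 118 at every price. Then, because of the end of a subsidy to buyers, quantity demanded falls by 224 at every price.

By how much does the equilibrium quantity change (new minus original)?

Before the shock: 1058 - 6P = 6P - 418 ⇒ 1476 = 12P ⇒ P = 123, q = 320.
The shock moves the curves to qd = 834 - 6P and qs = 6P - 300.
Clearing the new market: 834 - 6P = 6P - 300, so P = 94.5 and q = 267.
Δq = 267 − 320 = -53.

-53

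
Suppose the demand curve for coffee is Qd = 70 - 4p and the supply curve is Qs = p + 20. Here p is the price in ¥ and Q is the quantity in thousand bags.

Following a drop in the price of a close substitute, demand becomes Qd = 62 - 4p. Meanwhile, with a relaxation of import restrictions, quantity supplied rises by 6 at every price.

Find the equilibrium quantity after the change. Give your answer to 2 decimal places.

33.20

Solve the original market: 70 - 4p = p + 20, hence p = 10 and Q = 30.
After the shift, demand is Qd = 62 - 4p and supply is Qs = p + 26.
Clearing the new market: 62 - 4p = p + 26, so p = 7.2 and Q = 33.2.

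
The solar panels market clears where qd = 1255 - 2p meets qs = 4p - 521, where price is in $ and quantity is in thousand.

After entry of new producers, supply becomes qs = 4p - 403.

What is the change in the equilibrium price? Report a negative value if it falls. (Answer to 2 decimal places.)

Solve the original market: 1255 - 2p = 4p - 521, hence p = 296 and q = 663.
After the shift, demand is qd = 1255 - 2p and supply is qs = 4p - 403.
Clearing the new market: 1255 - 2p = 4p - 403, so p = 829/3 ≈ 276.3333 and q = 2107/3 ≈ 702.3333.
Δp = 276.3333 − 296 = -19.67.

-19.67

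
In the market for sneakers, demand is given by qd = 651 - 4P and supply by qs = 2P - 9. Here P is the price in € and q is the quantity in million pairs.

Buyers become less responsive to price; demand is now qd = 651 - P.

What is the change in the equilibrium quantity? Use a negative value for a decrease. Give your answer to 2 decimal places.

+220.00

Before the shock: 651 - 4P = 2P - 9 ⇒ 660 = 6P ⇒ P = 110, q = 211.
After the shift, demand is qd = 651 - P and supply is qs = 2P - 9.
Equate the new curves: 651 - P = 2P - 9, giving 660 = 3P, P = 220, q = 431.
Δq = 431 − 211 = +220.00.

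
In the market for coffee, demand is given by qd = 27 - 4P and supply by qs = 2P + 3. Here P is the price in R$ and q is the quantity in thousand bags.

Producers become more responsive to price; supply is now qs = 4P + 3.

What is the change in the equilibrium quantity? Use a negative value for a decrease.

+4

Before the shock: 27 - 4P = 2P + 3 ⇒ 24 = 6P ⇒ P = 4, q = 11.
The shock moves the curves to qd = 27 - 4P and qs = 4P + 3.
Clearing the new market: 27 - 4P = 4P + 3, so P = 3 and q = 15.
Δq = 15 − 11 = +4.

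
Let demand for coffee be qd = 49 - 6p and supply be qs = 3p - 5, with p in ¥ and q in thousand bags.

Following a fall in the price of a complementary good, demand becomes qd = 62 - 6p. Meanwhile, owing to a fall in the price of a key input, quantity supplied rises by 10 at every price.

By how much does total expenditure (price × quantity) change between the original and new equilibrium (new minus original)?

Solve the original market: 49 - 6p = 3p - 5, hence p = 6 and q = 13.
After the shift, demand is qd = 62 - 6p and supply is qs = 3p + 5.
Equate the new curves: 62 - 6p = 3p + 5, giving 57 = 9p, p = 19/3 ≈ 6.3333, q = 24.
Expenditure moves from 6×13 = 78 to 6.3333×24 = 152; change = +74.

+74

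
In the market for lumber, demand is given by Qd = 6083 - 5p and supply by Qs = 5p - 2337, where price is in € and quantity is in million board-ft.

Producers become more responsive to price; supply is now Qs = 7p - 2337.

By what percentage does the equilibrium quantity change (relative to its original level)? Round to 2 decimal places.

Original equilibrium: 6083 - 5p = 5p - 2337 gives 8420 = 10p, so p = 842 and Q = 1873.
The shock moves the curves to Qd = 6083 - 5p and Qs = 7p - 2337.
Setting them equal: 6083 - 5p = 7p - 2337 → 8420 = 12p, so p = 2105/3 ≈ 701.6667 and Q = 7724/3 ≈ 2574.6667.
%ΔQ = (2574.6667 − 1873) / 1873 × 100 = +37.46%.

+37.46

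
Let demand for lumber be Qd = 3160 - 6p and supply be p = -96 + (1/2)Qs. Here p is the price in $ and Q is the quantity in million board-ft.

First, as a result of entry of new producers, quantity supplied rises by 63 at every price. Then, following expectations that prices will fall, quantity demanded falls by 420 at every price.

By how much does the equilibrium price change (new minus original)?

Solve the original market: 3160 - 6p = 2p + 192, hence p = 371 and Q = 934.
The shock moves the curves to Qd = 2740 - 6p and Qs = 2p + 255.
Clearing the new market: 2740 - 6p = 2p + 255, so p = 310.625 and Q = 876.25.
Δp = 310.625 − 371 = -60.375.

-60.375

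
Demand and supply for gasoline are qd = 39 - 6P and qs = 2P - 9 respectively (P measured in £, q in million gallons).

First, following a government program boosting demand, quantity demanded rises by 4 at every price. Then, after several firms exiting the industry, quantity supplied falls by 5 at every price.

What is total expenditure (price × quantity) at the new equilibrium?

1.78125

Solve the original market: 39 - 6P = 2P - 9, hence P = 6 and q = 3.
With the change applied: demand qd = 43 - 6P, supply qs = 2P - 14.
Setting them equal: 43 - 6P = 2P - 14 → 57 = 8P, so P = 7.125 and q = 0.25.
New expenditure = 7.125 × 0.25 = 1.78125.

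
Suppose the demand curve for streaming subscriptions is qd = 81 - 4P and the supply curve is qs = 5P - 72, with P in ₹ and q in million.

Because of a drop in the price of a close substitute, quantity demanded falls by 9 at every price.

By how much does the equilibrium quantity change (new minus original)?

-5

Original equilibrium: 81 - 4P = 5P - 72 gives 153 = 9P, so P = 17 and q = 13.
The new curves are qd = 72 - 4P (demand) and qs = 5P - 72 (supply).
Setting them equal: 72 - 4P = 5P - 72 → 144 = 9P, so P = 16 and q = 8.
Δq = 8 − 13 = -5.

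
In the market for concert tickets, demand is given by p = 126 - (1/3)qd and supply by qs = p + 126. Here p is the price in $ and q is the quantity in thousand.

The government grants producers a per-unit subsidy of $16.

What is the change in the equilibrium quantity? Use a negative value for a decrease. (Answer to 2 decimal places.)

+12.00

Before the shock: 378 - 3p = p + 126 ⇒ 252 = 4p ⇒ p = 63, q = 189.
Since sellers receive the price plus the subsidy, the effective supply curve becomes qs = p + 142.
New equilibrium: 378 - 3p = p + 142 ⇒ 236 = 4p ⇒ p = 59, q = 201.
Δq = 201 − 189 = +12.00.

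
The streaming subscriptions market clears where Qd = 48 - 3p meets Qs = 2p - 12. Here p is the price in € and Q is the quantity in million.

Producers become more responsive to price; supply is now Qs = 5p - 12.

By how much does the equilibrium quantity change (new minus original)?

+13.5

Initially, 48 - 3p = 2p - 12, so 60 = 5p and p = 12, Q = 12.
The shock moves the curves to Qd = 48 - 3p and Qs = 5p - 12.
Equate the new curves: 48 - 3p = 5p - 12, giving 60 = 8p, p = 7.5, Q = 25.5.
ΔQ = 25.5 − 12 = +13.5.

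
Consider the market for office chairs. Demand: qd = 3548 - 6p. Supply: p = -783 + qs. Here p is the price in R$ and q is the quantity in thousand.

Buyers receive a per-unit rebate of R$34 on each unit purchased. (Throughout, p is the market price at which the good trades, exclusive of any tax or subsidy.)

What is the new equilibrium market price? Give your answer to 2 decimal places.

424.14

Before the shock: 3548 - 6p = p + 783 ⇒ 2765 = 7p ⇒ p = 395, q = 1178.
Since buyers' out-of-pocket price is the market price minus the rebate, the effective demand curve becomes qd = 3752 - 6p.
Clearing the new market: 3752 - 6p = p + 783, so p = 2969/7 ≈ 424.1429 and q = 8450/7 ≈ 1207.1429.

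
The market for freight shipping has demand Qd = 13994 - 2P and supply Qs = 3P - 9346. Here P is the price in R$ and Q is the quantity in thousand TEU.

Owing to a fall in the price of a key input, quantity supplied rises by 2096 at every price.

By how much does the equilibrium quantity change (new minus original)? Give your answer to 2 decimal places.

Initially, 13994 - 2P = 3P - 9346, so 23340 = 5P and P = 4668, Q = 4658.
With the change applied: demand Qd = 13994 - 2P, supply Qs = 3P - 7250.
New equilibrium: 13994 - 2P = 3P - 7250 ⇒ 21244 = 5P ⇒ P = 4248.8, Q = 5496.4.
ΔQ = 5496.4 − 4658 = +838.40.

+838.40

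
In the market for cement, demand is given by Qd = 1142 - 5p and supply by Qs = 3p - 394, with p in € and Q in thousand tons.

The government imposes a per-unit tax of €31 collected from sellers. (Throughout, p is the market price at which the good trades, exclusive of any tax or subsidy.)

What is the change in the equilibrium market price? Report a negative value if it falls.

+11.625

Original equilibrium: 1142 - 5p = 3p - 394 gives 1536 = 8p, so p = 192 and Q = 182.
Since sellers keep the price net of the tax, the effective supply curve becomes Qs = 3p - 487.
Equate the new curves: 1142 - 5p = 3p - 487, giving 1629 = 8p, p = 203.625, Q = 123.875.
Δp = 203.625 − 192 = +11.625.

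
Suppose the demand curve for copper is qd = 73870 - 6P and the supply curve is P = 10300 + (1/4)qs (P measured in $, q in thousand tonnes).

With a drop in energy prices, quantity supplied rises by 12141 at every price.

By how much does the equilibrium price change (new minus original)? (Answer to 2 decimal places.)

-1214.10

Original equilibrium: 73870 - 6P = 4P - 41200 gives 115070 = 10P, so P = 11507 and q = 4828.
After the shift, demand is qd = 73870 - 6P and supply is qs = 4P - 29059.
Equate the new curves: 73870 - 6P = 4P - 29059, giving 102929 = 10P, P = 10292.9, q = 12112.6.
ΔP = 10292.9 − 11507 = -1214.10.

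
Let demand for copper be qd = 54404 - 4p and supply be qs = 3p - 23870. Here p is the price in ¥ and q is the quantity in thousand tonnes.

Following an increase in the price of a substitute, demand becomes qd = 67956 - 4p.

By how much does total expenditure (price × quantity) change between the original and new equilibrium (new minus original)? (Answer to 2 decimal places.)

+94922080.00

Original equilibrium: 54404 - 4p = 3p - 23870 gives 78274 = 7p, so p = 11182 and q = 9676.
The new curves are qd = 67956 - 4p (demand) and qs = 3p - 23870 (supply).
Setting them equal: 67956 - 4p = 3p - 23870 → 91826 = 7p, so p = 13118 and q = 15484.
Expenditure moves from 11182×9676 = 108197032 to 13118×15484 = 203119112; change = +94922080.00.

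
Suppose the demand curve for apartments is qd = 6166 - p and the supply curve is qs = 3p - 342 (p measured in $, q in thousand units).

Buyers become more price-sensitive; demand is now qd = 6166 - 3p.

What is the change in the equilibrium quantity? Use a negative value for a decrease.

-1627

Initially, 6166 - p = 3p - 342, so 6508 = 4p and p = 1627, q = 4539.
With the change applied: demand qd = 6166 - 3p, supply qs = 3p - 342.
Clearing the new market: 6166 - 3p = 3p - 342, so p = 3254/3 ≈ 1084.6667 and q = 2912.
Δq = 2912 − 4539 = -1627.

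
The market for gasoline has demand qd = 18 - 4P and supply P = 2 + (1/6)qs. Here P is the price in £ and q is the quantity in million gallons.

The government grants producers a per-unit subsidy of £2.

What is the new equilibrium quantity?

Before the shock: 18 - 4P = 6P - 12 ⇒ 30 = 10P ⇒ P = 3, q = 6.
Since sellers receive the price plus the subsidy, the effective supply curve becomes qs = 6P.
New equilibrium: 18 - 4P = 6P ⇒ 18 = 10P ⇒ P = 1.8, q = 10.8.

10.8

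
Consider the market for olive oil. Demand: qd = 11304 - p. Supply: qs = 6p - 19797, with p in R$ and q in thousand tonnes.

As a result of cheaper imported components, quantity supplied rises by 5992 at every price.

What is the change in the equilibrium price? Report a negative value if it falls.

-856

Original equilibrium: 11304 - p = 6p - 19797 gives 31101 = 7p, so p = 4443 and q = 6861.
The shock moves the curves to qd = 11304 - p and qs = 6p - 13805.
Setting them equal: 11304 - p = 6p - 13805 → 25109 = 7p, so p = 3587 and q = 7717.
Δp = 3587 − 4443 = -856.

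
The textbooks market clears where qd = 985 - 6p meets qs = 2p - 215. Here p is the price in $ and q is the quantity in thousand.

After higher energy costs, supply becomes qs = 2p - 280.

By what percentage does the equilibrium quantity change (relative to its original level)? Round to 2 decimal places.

Original equilibrium: 985 - 6p = 2p - 215 gives 1200 = 8p, so p = 150 and q = 85.
With the change applied: demand qd = 985 - 6p, supply qs = 2p - 280.
Equate the new curves: 985 - 6p = 2p - 280, giving 1265 = 8p, p = 158.125, q = 36.25.
%Δq = (36.25 − 85) / 85 × 100 = -57.35%.

-57.35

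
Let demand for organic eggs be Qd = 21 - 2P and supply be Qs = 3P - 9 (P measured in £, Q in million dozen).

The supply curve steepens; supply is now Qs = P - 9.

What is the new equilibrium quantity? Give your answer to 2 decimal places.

1.00

Initially, 21 - 2P = 3P - 9, so 30 = 5P and P = 6, Q = 9.
The shock moves the curves to Qd = 21 - 2P and Qs = P - 9.
Setting them equal: 21 - 2P = P - 9 → 30 = 3P, so P = 10 and Q = 1.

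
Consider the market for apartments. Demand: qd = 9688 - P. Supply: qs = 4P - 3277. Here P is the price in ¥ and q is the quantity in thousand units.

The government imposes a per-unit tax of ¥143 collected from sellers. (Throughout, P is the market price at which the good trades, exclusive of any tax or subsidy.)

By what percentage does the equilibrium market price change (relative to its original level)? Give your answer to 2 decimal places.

Original equilibrium: 9688 - P = 4P - 3277 gives 12965 = 5P, so P = 2593 and q = 7095.
Since sellers keep the price net of the tax, the effective supply curve becomes qs = 4P - 3849.
Clearing the new market: 9688 - P = 4P - 3849, so P = 2707.4 and q = 6980.6.
%ΔP = (2707.4 − 2593) / 2593 × 100 = +4.41%.

+4.41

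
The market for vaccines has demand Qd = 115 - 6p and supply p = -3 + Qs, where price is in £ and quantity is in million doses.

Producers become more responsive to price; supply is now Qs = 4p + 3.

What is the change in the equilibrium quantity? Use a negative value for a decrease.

Before the shock: 115 - 6p = p + 3 ⇒ 112 = 7p ⇒ p = 16, Q = 19.
The new curves are Qd = 115 - 6p (demand) and Qs = 4p + 3 (supply).
Setting them equal: 115 - 6p = 4p + 3 → 112 = 10p, so p = 11.2 and Q = 47.8.
ΔQ = 47.8 − 19 = +28.8.

+28.8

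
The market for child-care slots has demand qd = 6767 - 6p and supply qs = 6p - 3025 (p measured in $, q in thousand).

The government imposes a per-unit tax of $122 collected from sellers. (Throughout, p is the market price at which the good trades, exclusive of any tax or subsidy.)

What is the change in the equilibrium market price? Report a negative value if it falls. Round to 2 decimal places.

+61.00

Original equilibrium: 6767 - 6p = 6p - 3025 gives 9792 = 12p, so p = 816 and q = 1871.
Since sellers keep the price net of the tax, the effective supply curve becomes qs = 6p - 3757.
Clearing the new market: 6767 - 6p = 6p - 3757, so p = 877 and q = 1505.
Δp = 877 − 816 = +61.00.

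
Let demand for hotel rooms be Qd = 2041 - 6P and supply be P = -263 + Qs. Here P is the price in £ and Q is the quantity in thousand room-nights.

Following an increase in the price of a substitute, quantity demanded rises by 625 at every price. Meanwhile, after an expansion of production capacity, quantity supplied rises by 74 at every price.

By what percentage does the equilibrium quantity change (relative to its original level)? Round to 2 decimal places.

+29.54

Initially, 2041 - 6P = P + 263, so 1778 = 7P and P = 254, Q = 517.
With the change applied: demand Qd = 2666 - 6P, supply Qs = P + 337.
New equilibrium: 2666 - 6P = P + 337 ⇒ 2329 = 7P ⇒ P = 2329/7 ≈ 332.7143, Q = 4688/7 ≈ 669.7143.
%ΔQ = (669.7143 − 517) / 517 × 100 = +29.54%.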